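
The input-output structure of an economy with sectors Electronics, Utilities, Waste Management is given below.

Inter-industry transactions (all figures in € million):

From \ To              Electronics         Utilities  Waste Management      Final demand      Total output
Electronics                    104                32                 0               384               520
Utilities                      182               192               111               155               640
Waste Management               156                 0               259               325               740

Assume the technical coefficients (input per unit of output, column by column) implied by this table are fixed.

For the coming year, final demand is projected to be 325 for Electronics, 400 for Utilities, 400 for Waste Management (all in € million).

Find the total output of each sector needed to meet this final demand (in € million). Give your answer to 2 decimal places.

Technical coefficients a_ij = z_ij / X_j:
  a_EE = 104/520 = 0.20, a_UE = 182/520 = 0.35, a_WE = 156/520 = 0.30
  a_EU = 32/640 = 0.05, a_UU = 192/640 = 0.30, a_WU = 0/640 = 0.00
  a_EW = 0/740 = 0.00, a_UW = 111/740 = 0.15, a_WW = 259/740 = 0.35
I − A =
  [   0.80    -0.05     0.00]
  [  -0.35     0.70    -0.15]
  [  -0.30     0.00     0.65]
Cofactors of I−A, C_ij = (−1)^(i+j)·(minor ij) (rows/columns in the sector order above):
  C_11 = (0.70)(0.65) − (-0.15)(0.00) = 0.4550
  C_12 = −[(-0.35)(0.65) − (-0.15)(-0.30)] = 0.2725
  C_13 = (-0.35)(0.00) − (0.70)(-0.30) = 0.2100
  C_21 = −[(-0.05)(0.65) − (0.00)(0.00)] = 0.0325
  C_22 = (0.80)(0.65) − (0.00)(-0.30) = 0.5200
  C_23 = −[(0.80)(0.00) − (-0.05)(-0.30)] = 0.0150
  C_31 = (-0.05)(-0.15) − (0.00)(0.70) = 0.0075
  C_32 = −[(0.80)(-0.15) − (0.00)(-0.35)] = 0.1200
  C_33 = (0.80)(0.70) − (-0.05)(-0.35) = 0.5425
det(I−A) = Σ_j (I−A)_1j·C_1j = (0.80)(0.4550) + (-0.05)(0.2725) + (0.00)(0.2100) = 0.350375
adj(I−A) = Cᵀ =
  [ 0.4550   0.0325   0.0075]
  [ 0.2725   0.5200   0.1200]
  [ 0.2100   0.0150   0.5425]
(I − A)⁻¹ = adj(I−A) / det(I−A) ≈
  [   1.2986     0.0928     0.0214]
  [   0.7777     1.4841     0.3425]
  [   0.5994     0.0428     1.5483]
x = (I − A)⁻¹ d = adj(I−A)·d / det(I−A), with det(I−A) = 0.350375:
  x_E = (0.4550·325 + 0.0325·400 + 0.0075·400) / 0.350375 = 163.875 / 0.350375 ≈ 467.71
  x_U = (0.2725·325 + 0.5200·400 + 0.1200·400) / 0.350375 = 344.5625 / 0.350375 ≈ 983.41
  x_W = (0.2100·325 + 0.0150·400 + 0.5425·400) / 0.350375 = 291.25 / 0.350375 ≈ 831.25

x_E = 467.71, x_U = 983.41, x_W = 831.25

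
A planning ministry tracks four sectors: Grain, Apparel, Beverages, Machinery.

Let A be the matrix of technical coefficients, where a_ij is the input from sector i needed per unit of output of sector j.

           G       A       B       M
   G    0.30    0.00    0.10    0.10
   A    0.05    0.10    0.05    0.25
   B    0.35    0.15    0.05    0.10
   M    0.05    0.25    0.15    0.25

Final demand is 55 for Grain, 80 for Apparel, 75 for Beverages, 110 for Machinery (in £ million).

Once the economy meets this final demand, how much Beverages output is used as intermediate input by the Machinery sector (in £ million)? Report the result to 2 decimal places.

z_BM = 25.22

I − A =
  [   0.70     0.00    -0.10    -0.10]
  [  -0.05     0.90    -0.05    -0.25]
  [  -0.35    -0.15     0.95    -0.10]
  [  -0.05    -0.25    -0.15     0.75]
Compute the cofactors C_ij = (−1)^(i+j)·(3×3 minor ij) of I−A; the adjugate is their transpose:
adj(I−A) = Cᵀ =
  [ 0.555875   0.039750   0.076000   0.097500]
  [ 0.073250   0.451500   0.058000   0.168000]
  [ 0.227625   0.104250   0.423000   0.121500]
  [ 0.107000   0.174000   0.109000   0.561000]
det(I−A) = Σ_j (I−A)_1j·C_1j = (0.70)(0.555875) + (0.00)(0.073250) + (-0.10)(0.227625) + (-0.10)(0.107000) = 0.35565
(I − A)⁻¹ = adj(I−A) / det(I−A) ≈
  [   1.5630     0.1118     0.2137     0.2741]
  [   0.2060     1.2695     0.1631     0.4724]
  [   0.6400     0.2931     1.1894     0.3416]
  [   0.3009     0.4892     0.3065     1.5774]
First solve x = (I − A)⁻¹ d = adj(I−A)·d / det(I−A); in particular x_M = (0.107000·55 + 0.174000·80 + 0.109000·75 + 0.561000·110) / 0.35565 = 89.69 / 0.35565 ≈ 252.1861.
Intermediate flow from B to M: z_BM = a_BM · x_M = 0.10 × 89.69 / 0.35565 = 8.969 / 0.35565 ≈ 25.22.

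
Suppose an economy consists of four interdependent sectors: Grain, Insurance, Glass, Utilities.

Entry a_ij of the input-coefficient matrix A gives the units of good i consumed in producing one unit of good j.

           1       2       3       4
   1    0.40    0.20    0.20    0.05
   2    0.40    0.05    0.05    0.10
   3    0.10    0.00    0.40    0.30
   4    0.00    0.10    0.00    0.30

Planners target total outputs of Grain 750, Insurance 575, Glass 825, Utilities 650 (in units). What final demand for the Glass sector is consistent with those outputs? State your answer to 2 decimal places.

d_3 = 225.00

I − A =
  [   0.60    -0.20    -0.20    -0.05]
  [  -0.40     0.95    -0.05    -0.10]
  [  -0.10     0.00     0.60    -0.30]
  [   0.00    -0.10     0.00     0.70]
d = (I − A) x:
  d_1 = (+0.60)·750 + (-0.20)·575 + (-0.20)·825 + (-0.05)·650 = 137.50
  d_2 = (-0.40)·750 + (+0.95)·575 + (-0.05)·825 + (-0.10)·650 = 140.00
  d_3 = (-0.10)·750 + (+0.00)·575 + (+0.60)·825 + (-0.30)·650 = 225.00
  d_4 = (+0.00)·750 + (-0.10)·575 + (+0.00)·825 + (+0.70)·650 = 397.50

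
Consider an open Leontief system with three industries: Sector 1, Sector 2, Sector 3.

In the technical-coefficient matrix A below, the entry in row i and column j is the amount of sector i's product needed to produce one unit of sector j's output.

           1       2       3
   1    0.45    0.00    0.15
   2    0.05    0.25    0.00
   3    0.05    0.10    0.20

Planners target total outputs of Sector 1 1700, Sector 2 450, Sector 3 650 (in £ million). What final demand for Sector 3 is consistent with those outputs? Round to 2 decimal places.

d_3 = 390.00

I − A =
  [   0.55     0.00    -0.15]
  [  -0.05     0.75     0.00]
  [  -0.05    -0.10     0.80]
d = (I − A) x:
  d_1 = (+0.55)·1700 + (+0.00)·450 + (-0.15)·650 = 837.50
  d_2 = (-0.05)·1700 + (+0.75)·450 + (+0.00)·650 = 252.50
  d_3 = (-0.05)·1700 + (-0.10)·450 + (+0.80)·650 = 390.00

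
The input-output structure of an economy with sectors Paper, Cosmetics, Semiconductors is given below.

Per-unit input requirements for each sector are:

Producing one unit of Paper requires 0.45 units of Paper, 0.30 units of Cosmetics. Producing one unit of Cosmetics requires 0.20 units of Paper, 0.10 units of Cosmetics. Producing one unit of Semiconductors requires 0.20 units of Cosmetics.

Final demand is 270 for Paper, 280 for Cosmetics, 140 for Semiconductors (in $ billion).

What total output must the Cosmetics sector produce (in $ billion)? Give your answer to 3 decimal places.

x_2 = 575.632

I − A =
  [   0.55    -0.20     0.00]
  [  -0.30     0.90    -0.20]
  [   0.00     0.00     1.00]
Cofactors of I−A, C_ij = (−1)^(i+j)·(minor ij) (rows/columns in the sector order above):
  C_11 = (0.90)(1.00) − (-0.20)(0.00) = 0.9000
  C_12 = −[(-0.30)(1.00) − (-0.20)(0.00)] = 0.3000
  C_13 = (-0.30)(0.00) − (0.90)(0.00) = 0.0000
  C_21 = −[(-0.20)(1.00) − (0.00)(0.00)] = 0.2000
  C_22 = (0.55)(1.00) − (0.00)(0.00) = 0.5500
  C_23 = −[(0.55)(0.00) − (-0.20)(0.00)] = 0.0000
  C_31 = (-0.20)(-0.20) − (0.00)(0.90) = 0.0400
  C_32 = −[(0.55)(-0.20) − (0.00)(-0.30)] = 0.1100
  C_33 = (0.55)(0.90) − (-0.20)(-0.30) = 0.4350
det(I−A) = Σ_j (I−A)_1j·C_1j = (0.55)(0.9000) + (-0.20)(0.3000) + (0.00)(0.0000) = 0.4350
adj(I−A) = Cᵀ =
  [ 0.9000   0.2000   0.0400]
  [ 0.3000   0.5500   0.1100]
  [ 0.0000   0.0000   0.4350]
(I − A)⁻¹ = adj(I−A) / det(I−A) ≈
  [   2.0690     0.4598     0.0920]
  [   0.6897     1.2644     0.2529]
  [   0.0000     0.0000     1.0000]
x = (I − A)⁻¹ d = adj(I−A)·d / det(I−A), with det(I−A) = 0.4350:
  x_1 = (0.9000·270 + 0.2000·280 + 0.0400·140) / 0.4350 = 304.60 / 0.4350 ≈ 700.230
  x_2 = (0.3000·270 + 0.5500·280 + 0.1100·140) / 0.4350 = 250.40 / 0.4350 ≈ 575.632
  x_3 = (0.0000·270 + 0.0000·280 + 0.4350·140) / 0.4350 = 60.90 / 0.4350 = 140.000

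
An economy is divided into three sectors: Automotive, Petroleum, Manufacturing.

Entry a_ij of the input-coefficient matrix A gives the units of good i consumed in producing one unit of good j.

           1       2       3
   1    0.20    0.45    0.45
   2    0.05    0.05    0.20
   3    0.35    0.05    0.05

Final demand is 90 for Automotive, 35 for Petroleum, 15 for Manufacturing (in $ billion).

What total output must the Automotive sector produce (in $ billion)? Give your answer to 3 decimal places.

x_1 = 203.453

I − A =
  [   0.80    -0.45    -0.45]
  [  -0.05     0.95    -0.20]
  [  -0.35    -0.05     0.95]
Cofactors of I−A, C_ij = (−1)^(i+j)·(minor ij) (rows/columns in the sector order above):
  C_11 = (0.95)(0.95) − (-0.20)(-0.05) = 0.8925
  C_12 = −[(-0.05)(0.95) − (-0.20)(-0.35)] = 0.1175
  C_13 = (-0.05)(-0.05) − (0.95)(-0.35) = 0.3350
  C_21 = −[(-0.45)(0.95) − (-0.45)(-0.05)] = 0.4500
  C_22 = (0.80)(0.95) − (-0.45)(-0.35) = 0.6025
  C_23 = −[(0.80)(-0.05) − (-0.45)(-0.35)] = 0.1975
  C_31 = (-0.45)(-0.20) − (-0.45)(0.95) = 0.5175
  C_32 = −[(0.80)(-0.20) − (-0.45)(-0.05)] = 0.1825
  C_33 = (0.80)(0.95) − (-0.45)(-0.05) = 0.7375
det(I−A) = Σ_j (I−A)_1j·C_1j = (0.80)(0.8925) + (-0.45)(0.1175) + (-0.45)(0.3350) = 0.510375
adj(I−A) = Cᵀ =
  [ 0.8925   0.4500   0.5175]
  [ 0.1175   0.6025   0.1825]
  [ 0.3350   0.1975   0.7375]
(I − A)⁻¹ = adj(I−A) / det(I−A) ≈
  [   1.7487     0.8817     1.0140]
  [   0.2302     1.1805     0.3576]
  [   0.6564     0.3870     1.4450]
x = (I − A)⁻¹ d = adj(I−A)·d / det(I−A), with det(I−A) = 0.510375:
  x_1 = (0.8925·90 + 0.4500·35 + 0.5175·15) / 0.510375 = 103.8375 / 0.510375 ≈ 203.453
  x_2 = (0.1175·90 + 0.6025·35 + 0.1825·15) / 0.510375 = 34.40 / 0.510375 ≈ 67.401
  x_3 = (0.3350·90 + 0.1975·35 + 0.7375·15) / 0.510375 = 48.125 / 0.510375 ≈ 94.293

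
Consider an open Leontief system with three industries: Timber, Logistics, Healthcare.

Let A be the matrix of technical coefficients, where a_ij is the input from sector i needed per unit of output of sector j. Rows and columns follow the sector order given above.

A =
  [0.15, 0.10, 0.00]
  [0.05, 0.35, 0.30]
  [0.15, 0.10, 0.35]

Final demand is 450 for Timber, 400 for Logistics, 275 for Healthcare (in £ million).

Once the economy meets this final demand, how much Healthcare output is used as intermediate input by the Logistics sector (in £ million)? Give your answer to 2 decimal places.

I − A =
  [   0.85    -0.10     0.00]
  [  -0.05     0.65    -0.30]
  [  -0.15    -0.10     0.65]
Cofactors of I−A, C_ij = (−1)^(i+j)·(minor ij) (rows/columns in the sector order above):
  C_11 = (0.65)(0.65) − (-0.30)(-0.10) = 0.3925
  C_12 = −[(-0.05)(0.65) − (-0.30)(-0.15)] = 0.0775
  C_13 = (-0.05)(-0.10) − (0.65)(-0.15) = 0.1025
  C_21 = −[(-0.10)(0.65) − (0.00)(-0.10)] = 0.0650
  C_22 = (0.85)(0.65) − (0.00)(-0.15) = 0.5525
  C_23 = −[(0.85)(-0.10) − (-0.10)(-0.15)] = 0.1000
  C_31 = (-0.10)(-0.30) − (0.00)(0.65) = 0.0300
  C_32 = −[(0.85)(-0.30) − (0.00)(-0.05)] = 0.2550
  C_33 = (0.85)(0.65) − (-0.10)(-0.05) = 0.5475
det(I−A) = Σ_j (I−A)_1j·C_1j = (0.85)(0.3925) + (-0.10)(0.0775) + (0.00)(0.1025) = 0.325875
adj(I−A) = Cᵀ =
  [ 0.3925   0.0650   0.0300]
  [ 0.0775   0.5525   0.2550]
  [ 0.1025   0.1000   0.5475]
(I − A)⁻¹ = adj(I−A) / det(I−A) ≈
  [   1.2044     0.1995     0.0921]
  [   0.2378     1.6954     0.7825]
  [   0.3145     0.3069     1.6801]
First solve x = (I − A)⁻¹ d = adj(I−A)·d / det(I−A); in particular x_L = (0.0775·450 + 0.5525·400 + 0.2550·275) / 0.325875 = 326.00 / 0.325875 ≈ 1000.3836.
Intermediate flow from H to L: z_HL = a_HL · x_L = 0.10 × 326.00 / 0.325875 = 32.60 / 0.325875 ≈ 100.04.

z_HL = 100.04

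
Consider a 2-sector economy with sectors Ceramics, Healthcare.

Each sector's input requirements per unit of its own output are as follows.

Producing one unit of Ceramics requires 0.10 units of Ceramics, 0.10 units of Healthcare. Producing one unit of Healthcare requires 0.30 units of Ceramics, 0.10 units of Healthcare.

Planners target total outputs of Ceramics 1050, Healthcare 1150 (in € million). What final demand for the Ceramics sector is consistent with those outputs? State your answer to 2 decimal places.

d_C = 600.00

I − A =
  [   0.90    -0.30]
  [  -0.10     0.90]
d = (I − A) x:
  d_C = (+0.90)·1050 + (-0.30)·1150 = 600.00
  d_H = (-0.10)·1050 + (+0.90)·1150 = 930.00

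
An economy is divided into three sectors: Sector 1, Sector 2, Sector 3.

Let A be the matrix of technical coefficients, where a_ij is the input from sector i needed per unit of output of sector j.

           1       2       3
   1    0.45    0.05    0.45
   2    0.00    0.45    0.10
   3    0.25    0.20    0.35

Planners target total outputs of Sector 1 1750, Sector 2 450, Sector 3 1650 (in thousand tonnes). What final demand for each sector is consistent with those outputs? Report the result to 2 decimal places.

I − A =
  [   0.55    -0.05    -0.45]
  [   0.00     0.55    -0.10]
  [  -0.25    -0.20     0.65]
d = (I − A) x:
  d_1 = (+0.55)·1750 + (-0.05)·450 + (-0.45)·1650 = 197.50
  d_2 = (+0.00)·1750 + (+0.55)·450 + (-0.10)·1650 = 82.50
  d_3 = (-0.25)·1750 + (-0.20)·450 + (+0.65)·1650 = 545.00

d_1 = 197.50, d_2 = 82.50, d_3 = 545.00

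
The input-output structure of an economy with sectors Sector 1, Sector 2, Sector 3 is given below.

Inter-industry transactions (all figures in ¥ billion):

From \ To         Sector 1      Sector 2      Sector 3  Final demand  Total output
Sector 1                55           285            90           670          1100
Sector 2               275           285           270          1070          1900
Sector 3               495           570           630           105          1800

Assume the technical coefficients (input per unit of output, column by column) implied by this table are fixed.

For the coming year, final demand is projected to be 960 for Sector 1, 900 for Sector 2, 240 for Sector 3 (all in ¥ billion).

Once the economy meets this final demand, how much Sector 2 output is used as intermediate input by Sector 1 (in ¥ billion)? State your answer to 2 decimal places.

z_21 = 355.53

Technical coefficients a_ij = z_ij / X_j:
  a_11 = 55/1100 = 0.05, a_21 = 275/1100 = 0.25, a_31 = 495/1100 = 0.45
  a_12 = 285/1900 = 0.15, a_22 = 285/1900 = 0.15, a_32 = 570/1900 = 0.30
  a_13 = 90/1800 = 0.05, a_23 = 270/1800 = 0.15, a_33 = 630/1800 = 0.35
I − A =
  [   0.95    -0.15    -0.05]
  [  -0.25     0.85    -0.15]
  [  -0.45    -0.30     0.65]
Cofactors of I−A, C_ij = (−1)^(i+j)·(minor ij) (rows/columns in the sector order above):
  C_11 = (0.85)(0.65) − (-0.15)(-0.30) = 0.5075
  C_12 = −[(-0.25)(0.65) − (-0.15)(-0.45)] = 0.2300
  C_13 = (-0.25)(-0.30) − (0.85)(-0.45) = 0.4575
  C_21 = −[(-0.15)(0.65) − (-0.05)(-0.30)] = 0.1125
  C_22 = (0.95)(0.65) − (-0.05)(-0.45) = 0.5950
  C_23 = −[(0.95)(-0.30) − (-0.15)(-0.45)] = 0.3525
  C_31 = (-0.15)(-0.15) − (-0.05)(0.85) = 0.0650
  C_32 = −[(0.95)(-0.15) − (-0.05)(-0.25)] = 0.1550
  C_33 = (0.95)(0.85) − (-0.15)(-0.25) = 0.7700
det(I−A) = Σ_j (I−A)_1j·C_1j = (0.95)(0.5075) + (-0.15)(0.2300) + (-0.05)(0.4575) = 0.42475
adj(I−A) = Cᵀ =
  [ 0.5075   0.1125   0.0650]
  [ 0.2300   0.5950   0.1550]
  [ 0.4575   0.3525   0.7700]
(I − A)⁻¹ = adj(I−A) / det(I−A) ≈
  [   1.1948     0.2649     0.1530]
  [   0.5415     1.4008     0.3649]
  [   1.0771     0.8299     1.8128]
First solve x = (I − A)⁻¹ d = adj(I−A)·d / det(I−A); in particular x_1 = (0.5075·960 + 0.1125·900 + 0.0650·240) / 0.42475 = 604.05 / 0.42475 ≈ 1422.1307.
Intermediate flow from 2 to 1: z_21 = a_21 · x_1 = 0.25 × 604.05 / 0.42475 = 151.0125 / 0.42475 ≈ 355.53.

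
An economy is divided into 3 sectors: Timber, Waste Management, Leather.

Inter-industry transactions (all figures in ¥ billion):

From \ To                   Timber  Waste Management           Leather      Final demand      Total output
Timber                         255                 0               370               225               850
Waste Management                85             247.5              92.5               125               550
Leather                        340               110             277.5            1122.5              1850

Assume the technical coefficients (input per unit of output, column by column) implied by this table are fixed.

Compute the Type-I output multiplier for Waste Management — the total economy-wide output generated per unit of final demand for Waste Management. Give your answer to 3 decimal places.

m_2 = 2.553

Technical coefficients a_ij = z_ij / X_j:
  a_11 = 255/850 = 0.30, a_21 = 85/850 = 0.10, a_31 = 340/850 = 0.40
  a_12 = 0/550 = 0.00, a_22 = 247.5/550 = 0.45, a_32 = 110/550 = 0.20
  a_13 = 370/1850 = 0.20, a_23 = 92.5/1850 = 0.05, a_33 = 277.5/1850 = 0.15
I − A =
  [   0.70     0.00    -0.20]
  [  -0.10     0.55    -0.05]
  [  -0.40    -0.20     0.85]
Cofactors of I−A, C_ij = (−1)^(i+j)·(minor ij) (rows/columns in the sector order above):
  C_11 = (0.55)(0.85) − (-0.05)(-0.20) = 0.4575
  C_12 = −[(-0.10)(0.85) − (-0.05)(-0.40)] = 0.1050
  C_13 = (-0.10)(-0.20) − (0.55)(-0.40) = 0.2400
  C_21 = −[(0.00)(0.85) − (-0.20)(-0.20)] = 0.0400
  C_22 = (0.70)(0.85) − (-0.20)(-0.40) = 0.5150
  C_23 = −[(0.70)(-0.20) − (0.00)(-0.40)] = 0.1400
  C_31 = (0.00)(-0.05) − (-0.20)(0.55) = 0.1100
  C_32 = −[(0.70)(-0.05) − (-0.20)(-0.10)] = 0.0550
  C_33 = (0.70)(0.55) − (0.00)(-0.10) = 0.3850
det(I−A) = Σ_j (I−A)_1j·C_1j = (0.70)(0.4575) + (0.00)(0.1050) + (-0.20)(0.2400) = 0.27225
adj(I−A) = Cᵀ =
  [ 0.4575   0.0400   0.1100]
  [ 0.1050   0.5150   0.0550]
  [ 0.2400   0.1400   0.3850]
(I − A)⁻¹ = adj(I−A) / det(I−A) ≈
  [   1.6804     0.1469     0.4040]
  [   0.3857     1.8916     0.2020]
  [   0.8815     0.5142     1.4141]
The output multiplier for sector j is the column-j sum of the Leontief inverse (I − A)⁻¹ = adj(I−A) / det(I−A).
Column 2 of adj(I−A): (0.0400, 0.5150, 0.1400); det(I−A) = 0.27225.
m_2 = (0.0400 + 0.5150 + 0.1400) / 0.27225 = 0.695 / 0.27225 ≈ 2.553.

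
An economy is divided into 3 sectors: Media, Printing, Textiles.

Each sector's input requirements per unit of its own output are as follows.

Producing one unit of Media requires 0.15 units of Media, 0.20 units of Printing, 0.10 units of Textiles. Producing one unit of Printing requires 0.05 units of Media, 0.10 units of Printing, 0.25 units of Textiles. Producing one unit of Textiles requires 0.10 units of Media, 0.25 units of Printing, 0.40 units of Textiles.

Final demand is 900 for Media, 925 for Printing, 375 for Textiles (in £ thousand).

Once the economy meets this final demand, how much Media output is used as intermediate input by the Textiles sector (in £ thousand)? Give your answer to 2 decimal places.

I − A =
  [   0.85    -0.05    -0.10]
  [  -0.20     0.90    -0.25]
  [  -0.10    -0.25     0.60]
Cofactors of I−A, C_ij = (−1)^(i+j)·(minor ij) (rows/columns in the sector order above):
  C_11 = (0.90)(0.60) − (-0.25)(-0.25) = 0.4775
  C_12 = −[(-0.20)(0.60) − (-0.25)(-0.10)] = 0.1450
  C_13 = (-0.20)(-0.25) − (0.90)(-0.10) = 0.1400
  C_21 = −[(-0.05)(0.60) − (-0.10)(-0.25)] = 0.0550
  C_22 = (0.85)(0.60) − (-0.10)(-0.10) = 0.5000
  C_23 = −[(0.85)(-0.25) − (-0.05)(-0.10)] = 0.2175
  C_31 = (-0.05)(-0.25) − (-0.10)(0.90) = 0.1025
  C_32 = −[(0.85)(-0.25) − (-0.10)(-0.20)] = 0.2325
  C_33 = (0.85)(0.90) − (-0.05)(-0.20) = 0.7550
det(I−A) = Σ_j (I−A)_1j·C_1j = (0.85)(0.4775) + (-0.05)(0.1450) + (-0.10)(0.1400) = 0.384625
adj(I−A) = Cᵀ =
  [ 0.4775   0.0550   0.1025]
  [ 0.1450   0.5000   0.2325]
  [ 0.1400   0.2175   0.7550]
(I − A)⁻¹ = adj(I−A) / det(I−A) ≈
  [   1.2415     0.1430     0.2665]
  [   0.3770     1.3000     0.6045]
  [   0.3640     0.5655     1.9630]
First solve x = (I − A)⁻¹ d = adj(I−A)·d / det(I−A); in particular x_3 = (0.1400·900 + 0.2175·925 + 0.7550·375) / 0.384625 = 610.3125 / 0.384625 ≈ 1586.7728.
Intermediate flow from 1 to 3: z_13 = a_13 · x_3 = 0.10 × 610.3125 / 0.384625 = 61.03125 / 0.384625 ≈ 158.68.

z_13 = 158.68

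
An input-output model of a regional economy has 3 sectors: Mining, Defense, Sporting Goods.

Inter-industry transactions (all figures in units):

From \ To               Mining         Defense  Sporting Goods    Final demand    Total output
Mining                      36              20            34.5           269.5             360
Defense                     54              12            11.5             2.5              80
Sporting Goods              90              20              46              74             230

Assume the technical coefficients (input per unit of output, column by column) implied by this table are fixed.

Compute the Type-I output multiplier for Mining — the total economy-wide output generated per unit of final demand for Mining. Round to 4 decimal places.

m_1 = 1.9807

Technical coefficients a_ij = z_ij / X_j:
  a_11 = 36/360 = 0.10, a_21 = 54/360 = 0.15, a_31 = 90/360 = 0.25
  a_12 = 20/80 = 0.25, a_22 = 12/80 = 0.15, a_32 = 20/80 = 0.25
  a_13 = 34.5/230 = 0.15, a_23 = 11.5/230 = 0.05, a_33 = 46/230 = 0.20
I − A =
  [   0.90    -0.25    -0.15]
  [  -0.15     0.85    -0.05]
  [  -0.25    -0.25     0.80]
Cofactors of I−A, C_ij = (−1)^(i+j)·(minor ij) (rows/columns in the sector order above):
  C_11 = (0.85)(0.80) − (-0.05)(-0.25) = 0.6675
  C_12 = −[(-0.15)(0.80) − (-0.05)(-0.25)] = 0.1325
  C_13 = (-0.15)(-0.25) − (0.85)(-0.25) = 0.2500
  C_21 = −[(-0.25)(0.80) − (-0.15)(-0.25)] = 0.2375
  C_22 = (0.90)(0.80) − (-0.15)(-0.25) = 0.6825
  C_23 = −[(0.90)(-0.25) − (-0.25)(-0.25)] = 0.2875
  C_31 = (-0.25)(-0.05) − (-0.15)(0.85) = 0.1400
  C_32 = −[(0.90)(-0.05) − (-0.15)(-0.15)] = 0.0675
  C_33 = (0.90)(0.85) − (-0.25)(-0.15) = 0.7275
det(I−A) = Σ_j (I−A)_1j·C_1j = (0.90)(0.6675) + (-0.25)(0.1325) + (-0.15)(0.2500) = 0.530125
adj(I−A) = Cᵀ =
  [ 0.6675   0.2375   0.1400]
  [ 0.1325   0.6825   0.0675]
  [ 0.2500   0.2875   0.7275]
(I − A)⁻¹ = adj(I−A) / det(I−A) ≈
  [   1.25914     0.44801     0.26409]
  [   0.24994     1.28743     0.12733]
  [   0.47159     0.54232     1.37232]
The output multiplier for sector j is the column-j sum of the Leontief inverse (I − A)⁻¹ = adj(I−A) / det(I−A).
Column 1 of adj(I−A): (0.6675, 0.1325, 0.2500); det(I−A) = 0.530125.
m_1 = (0.6675 + 0.1325 + 0.2500) / 0.530125 = 1.05 / 0.530125 ≈ 1.9807.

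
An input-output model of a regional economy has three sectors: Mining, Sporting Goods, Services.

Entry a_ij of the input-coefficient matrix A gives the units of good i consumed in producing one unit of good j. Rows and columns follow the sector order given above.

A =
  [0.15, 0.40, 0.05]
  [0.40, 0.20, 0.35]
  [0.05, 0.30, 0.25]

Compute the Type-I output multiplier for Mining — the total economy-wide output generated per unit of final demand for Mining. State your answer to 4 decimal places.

I − A =
  [   0.85    -0.40    -0.05]
  [  -0.40     0.80    -0.35]
  [  -0.05    -0.30     0.75]
Cofactors of I−A, C_ij = (−1)^(i+j)·(minor ij) (rows/columns in the sector order above):
  C_11 = (0.80)(0.75) − (-0.35)(-0.30) = 0.4950
  C_12 = −[(-0.40)(0.75) − (-0.35)(-0.05)] = 0.3175
  C_13 = (-0.40)(-0.30) − (0.80)(-0.05) = 0.1600
  C_21 = −[(-0.40)(0.75) − (-0.05)(-0.30)] = 0.3150
  C_22 = (0.85)(0.75) − (-0.05)(-0.05) = 0.6350
  C_23 = −[(0.85)(-0.30) − (-0.40)(-0.05)] = 0.2750
  C_31 = (-0.40)(-0.35) − (-0.05)(0.80) = 0.1800
  C_32 = −[(0.85)(-0.35) − (-0.05)(-0.40)] = 0.3175
  C_33 = (0.85)(0.80) − (-0.40)(-0.40) = 0.5200
det(I−A) = Σ_j (I−A)_1j·C_1j = (0.85)(0.4950) + (-0.40)(0.3175) + (-0.05)(0.1600) = 0.28575
adj(I−A) = Cᵀ =
  [ 0.4950   0.3150   0.1800]
  [ 0.3175   0.6350   0.3175]
  [ 0.1600   0.2750   0.5200]
(I − A)⁻¹ = adj(I−A) / det(I−A) ≈
  [   1.73228     1.10236     0.62992]
  [   1.11111     2.22222     1.11111]
  [   0.55993     0.96238     1.81977]
The output multiplier for sector j is the column-j sum of the Leontief inverse (I − A)⁻¹ = adj(I−A) / det(I−A).
Column 1 of adj(I−A): (0.4950, 0.3175, 0.1600); det(I−A) = 0.28575.
m_1 = (0.4950 + 0.3175 + 0.1600) / 0.28575 = 0.9725 / 0.28575 ≈ 3.4033.

m_1 = 3.4033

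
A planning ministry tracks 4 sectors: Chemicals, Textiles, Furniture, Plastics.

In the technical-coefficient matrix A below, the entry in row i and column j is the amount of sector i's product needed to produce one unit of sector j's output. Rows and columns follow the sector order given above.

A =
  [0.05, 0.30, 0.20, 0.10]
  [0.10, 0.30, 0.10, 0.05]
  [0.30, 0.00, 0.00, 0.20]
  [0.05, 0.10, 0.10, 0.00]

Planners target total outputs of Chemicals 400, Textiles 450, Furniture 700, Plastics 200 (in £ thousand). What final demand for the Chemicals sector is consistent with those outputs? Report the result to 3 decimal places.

d_C = 85.000

I − A =
  [   0.95    -0.30    -0.20    -0.10]
  [  -0.10     0.70    -0.10    -0.05]
  [  -0.30     0.00     1.00    -0.20]
  [  -0.05    -0.10    -0.10     1.00]
d = (I − A) x:
  d_C = (+0.95)·400 + (-0.30)·450 + (-0.20)·700 + (-0.10)·200 = 85.000
  d_T = (-0.10)·400 + (+0.70)·450 + (-0.10)·700 + (-0.05)·200 = 195.000
  d_F = (-0.30)·400 + (+0.00)·450 + (+1.00)·700 + (-0.20)·200 = 540.000
  d_P = (-0.05)·400 + (-0.10)·450 + (-0.10)·700 + (+1.00)·200 = 65.000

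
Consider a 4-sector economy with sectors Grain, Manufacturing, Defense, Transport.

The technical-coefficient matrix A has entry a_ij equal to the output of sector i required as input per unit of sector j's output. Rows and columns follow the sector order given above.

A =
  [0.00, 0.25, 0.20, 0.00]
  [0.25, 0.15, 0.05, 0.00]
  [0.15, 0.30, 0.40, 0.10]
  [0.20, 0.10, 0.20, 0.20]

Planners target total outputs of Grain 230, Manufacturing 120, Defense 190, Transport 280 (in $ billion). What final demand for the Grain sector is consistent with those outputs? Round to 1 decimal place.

I − A =
  [   1.00    -0.25    -0.20     0.00]
  [  -0.25     0.85    -0.05     0.00]
  [  -0.15    -0.30     0.60    -0.10]
  [  -0.20    -0.10    -0.20     0.80]
d = (I − A) x:
  d_G = (+1.00)·230 + (-0.25)·120 + (-0.20)·190 + (+0.00)·280 = 162.0
  d_M = (-0.25)·230 + (+0.85)·120 + (-0.05)·190 + (+0.00)·280 = 35.0
  d_D = (-0.15)·230 + (-0.30)·120 + (+0.60)·190 + (-0.10)·280 = 15.5
  d_T = (-0.20)·230 + (-0.10)·120 + (-0.20)·190 + (+0.80)·280 = 128.0

d_G = 162.0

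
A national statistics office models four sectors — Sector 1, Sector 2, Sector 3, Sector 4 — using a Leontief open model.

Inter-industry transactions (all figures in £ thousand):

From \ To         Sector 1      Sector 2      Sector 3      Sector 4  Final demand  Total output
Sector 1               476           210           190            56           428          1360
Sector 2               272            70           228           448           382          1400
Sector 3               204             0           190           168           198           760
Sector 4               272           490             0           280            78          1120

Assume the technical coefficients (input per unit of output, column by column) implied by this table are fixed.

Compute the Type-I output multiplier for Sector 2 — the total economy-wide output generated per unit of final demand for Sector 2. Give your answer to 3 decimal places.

Technical coefficients a_ij = z_ij / X_j:
  a_11 = 476/1360 = 0.35, a_21 = 272/1360 = 0.20, a_31 = 204/1360 = 0.15, a_41 = 272/1360 = 0.20
  a_12 = 210/1400 = 0.15, a_22 = 70/1400 = 0.05, a_32 = 0/1400 = 0.00, a_42 = 490/1400 = 0.35
  a_13 = 190/760 = 0.25, a_23 = 228/760 = 0.30, a_33 = 190/760 = 0.25, a_43 = 0/760 = 0.00
  a_14 = 56/1120 = 0.05, a_24 = 448/1120 = 0.40, a_34 = 168/1120 = 0.15, a_44 = 280/1120 = 0.25
I − A =
  [   0.65    -0.15    -0.25    -0.05]
  [  -0.20     0.95    -0.30    -0.40]
  [  -0.15     0.00     0.75    -0.15]
  [  -0.20    -0.35     0.00     0.75]
Compute the cofactors C_ij = (−1)^(i+j)·(3×3 minor ij) of I−A; the adjugate is their transpose:
adj(I−A) = Cᵀ =
  [ 0.413625   0.110625   0.182125   0.123000]
  [ 0.215250   0.322500   0.200750   0.226500]
  [ 0.124875   0.058125   0.324625   0.104250]
  [ 0.210750   0.180000   0.142250   0.398250]
det(I−A) = Σ_j (I−A)_1j·C_1j = (0.65)(0.413625) + (-0.15)(0.215250) + (-0.25)(0.124875) + (-0.05)(0.210750) = 0.1948125
(I − A)⁻¹ = adj(I−A) / det(I−A) ≈
  [   2.1232     0.5679     0.9349     0.6314]
  [   1.1049     1.6554     1.0305     1.1627]
  [   0.6410     0.2984     1.6663     0.5351]
  [   1.0818     0.9240     0.7302     2.0443]
The output multiplier for sector j is the column-j sum of the Leontief inverse (I − A)⁻¹ = adj(I−A) / det(I−A).
Column 2 of adj(I−A): (0.110625, 0.322500, 0.058125, 0.180000); det(I−A) = 0.1948125.
m_2 = (0.110625 + 0.322500 + 0.058125 + 0.180000) / 0.1948125 = 0.67125 / 0.1948125 ≈ 3.446.

m_2 = 3.446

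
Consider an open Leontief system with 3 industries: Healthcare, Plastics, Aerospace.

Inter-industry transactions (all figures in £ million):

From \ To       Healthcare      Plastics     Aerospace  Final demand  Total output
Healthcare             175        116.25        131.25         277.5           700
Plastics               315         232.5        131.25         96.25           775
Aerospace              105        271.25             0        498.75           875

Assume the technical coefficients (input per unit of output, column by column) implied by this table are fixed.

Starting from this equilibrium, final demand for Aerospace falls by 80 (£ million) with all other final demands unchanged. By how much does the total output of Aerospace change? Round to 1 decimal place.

Δx_3 = -97.5

Technical coefficients a_ij = z_ij / X_j:
  a_11 = 175/700 = 0.25, a_21 = 315/700 = 0.45, a_31 = 105/700 = 0.15
  a_12 = 116.25/775 = 0.15, a_22 = 232.5/775 = 0.30, a_32 = 271.25/775 = 0.35
  a_13 = 131.25/875 = 0.15, a_23 = 131.25/875 = 0.15, a_33 = 0/875 = 0.00
I − A =
  [   0.75    -0.15    -0.15]
  [  -0.45     0.70    -0.15]
  [  -0.15    -0.35     1.00]
Cofactors of I−A, C_ij = (−1)^(i+j)·(minor ij) (rows/columns in the sector order above):
  C_11 = (0.70)(1.00) − (-0.15)(-0.35) = 0.6475
  C_12 = −[(-0.45)(1.00) − (-0.15)(-0.15)] = 0.4725
  C_13 = (-0.45)(-0.35) − (0.70)(-0.15) = 0.2625
  C_21 = −[(-0.15)(1.00) − (-0.15)(-0.35)] = 0.2025
  C_22 = (0.75)(1.00) − (-0.15)(-0.15) = 0.7275
  C_23 = −[(0.75)(-0.35) − (-0.15)(-0.15)] = 0.2850
  C_31 = (-0.15)(-0.15) − (-0.15)(0.70) = 0.1275
  C_32 = −[(0.75)(-0.15) − (-0.15)(-0.45)] = 0.1800
  C_33 = (0.75)(0.70) − (-0.15)(-0.45) = 0.4575
det(I−A) = Σ_j (I−A)_1j·C_1j = (0.75)(0.6475) + (-0.15)(0.4725) + (-0.15)(0.2625) = 0.375375
adj(I−A) = Cᵀ =
  [ 0.6475   0.2025   0.1275]
  [ 0.4725   0.7275   0.1800]
  [ 0.2625   0.2850   0.4575]
(I − A)⁻¹ = adj(I−A) / det(I−A) ≈
  [   1.7249     0.5395     0.3397]
  [   1.2587     1.9381     0.4795]
  [   0.6993     0.7592     1.2188]
Δx = (I − A)⁻¹ Δd with Δd having -80 in the Aerospace component and 0 elsewhere.
So Δx_3 = L_33 · (-80), where L_33 = adj(I−A)_33 / det(I−A) = 0.4575 / 0.375375.
Δx_3 = 0.4575 × (-80) / 0.375375 = -36.60 / 0.375375 ≈ -97.5.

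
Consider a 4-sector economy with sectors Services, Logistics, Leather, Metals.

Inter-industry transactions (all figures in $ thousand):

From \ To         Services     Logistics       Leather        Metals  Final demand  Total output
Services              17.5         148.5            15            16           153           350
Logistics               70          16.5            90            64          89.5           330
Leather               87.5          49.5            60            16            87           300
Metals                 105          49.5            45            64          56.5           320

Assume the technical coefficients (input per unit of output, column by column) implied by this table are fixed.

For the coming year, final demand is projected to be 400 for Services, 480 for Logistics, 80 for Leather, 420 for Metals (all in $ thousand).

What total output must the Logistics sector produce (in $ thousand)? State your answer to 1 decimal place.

x_2 = 1269.5

Technical coefficients a_ij = z_ij / X_j:
  a_11 = 17.5/350 = 0.05, a_21 = 70/350 = 0.20, a_31 = 87.5/350 = 0.25, a_41 = 105/350 = 0.30
  a_12 = 148.5/330 = 0.45, a_22 = 16.5/330 = 0.05, a_32 = 49.5/330 = 0.15, a_42 = 49.5/330 = 0.15
  a_13 = 15/300 = 0.05, a_23 = 90/300 = 0.30, a_33 = 60/300 = 0.20, a_43 = 45/300 = 0.15
  a_14 = 16/320 = 0.05, a_24 = 64/320 = 0.20, a_34 = 16/320 = 0.05, a_44 = 64/320 = 0.20
I − A =
  [   0.95    -0.45    -0.05    -0.05]
  [  -0.20     0.95    -0.30    -0.20]
  [  -0.25    -0.15     0.80    -0.05]
  [  -0.30    -0.15    -0.15     0.80]
Compute the cofactors C_ij = (−1)^(i+j)·(3×3 minor ij) of I−A; the adjugate is their transpose:
adj(I−A) = Cᵀ =
  [ 0.534125   0.298125   0.167375   0.118375]
  [ 0.246500   0.576250   0.264500   0.176000]
  [ 0.231250   0.217500   0.578750   0.105000]
  [ 0.289875   0.260625   0.220875   0.560125]
det(I−A) = Σ_j (I−A)_1j·C_1j = (0.95)(0.534125) + (-0.45)(0.246500) + (-0.05)(0.231250) + (-0.05)(0.289875) = 0.3704375
(I − A)⁻¹ = adj(I−A) / det(I−A) ≈
  [   1.4419     0.8048     0.4518     0.3196]
  [   0.6654     1.5556     0.7140     0.4751]
  [   0.6243     0.5871     1.5623     0.2834]
  [   0.7825     0.7036     0.5963     1.5121]
x = (I − A)⁻¹ d = adj(I−A)·d / det(I−A), with det(I−A) = 0.3704375:
  x_1 = (0.534125·400 + 0.298125·480 + 0.167375·80 + 0.118375·420) / 0.3704375 = 419.8575 / 0.3704375 ≈ 1133.4
  x_2 = (0.246500·400 + 0.576250·480 + 0.264500·80 + 0.176000·420) / 0.3704375 = 470.28 / 0.3704375 ≈ 1269.5
  x_3 = (0.231250·400 + 0.217500·480 + 0.578750·80 + 0.105000·420) / 0.3704375 = 287.30 / 0.3704375 ≈ 775.6
  x_4 = (0.289875·400 + 0.260625·480 + 0.220875·80 + 0.560125·420) / 0.3704375 = 493.9725 / 0.3704375 ≈ 1333.5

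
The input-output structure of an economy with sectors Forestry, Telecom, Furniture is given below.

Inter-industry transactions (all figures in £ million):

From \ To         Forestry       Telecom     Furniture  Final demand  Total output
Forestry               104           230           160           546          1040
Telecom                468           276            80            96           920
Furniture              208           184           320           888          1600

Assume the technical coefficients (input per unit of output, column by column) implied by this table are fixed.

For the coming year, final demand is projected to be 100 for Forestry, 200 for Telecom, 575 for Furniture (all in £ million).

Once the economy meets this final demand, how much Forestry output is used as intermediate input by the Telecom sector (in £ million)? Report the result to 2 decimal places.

z_12 = 150.69

Technical coefficients a_ij = z_ij / X_j:
  a_11 = 104/1040 = 0.10, a_21 = 468/1040 = 0.45, a_31 = 208/1040 = 0.20
  a_12 = 230/920 = 0.25, a_22 = 276/920 = 0.30, a_32 = 184/920 = 0.20
  a_13 = 160/1600 = 0.10, a_23 = 80/1600 = 0.05, a_33 = 320/1600 = 0.20
I − A =
  [   0.90    -0.25    -0.10]
  [  -0.45     0.70    -0.05]
  [  -0.20    -0.20     0.80]
Cofactors of I−A, C_ij = (−1)^(i+j)·(minor ij) (rows/columns in the sector order above):
  C_11 = (0.70)(0.80) − (-0.05)(-0.20) = 0.5500
  C_12 = −[(-0.45)(0.80) − (-0.05)(-0.20)] = 0.3700
  C_13 = (-0.45)(-0.20) − (0.70)(-0.20) = 0.2300
  C_21 = −[(-0.25)(0.80) − (-0.10)(-0.20)] = 0.2200
  C_22 = (0.90)(0.80) − (-0.10)(-0.20) = 0.7000
  C_23 = −[(0.90)(-0.20) − (-0.25)(-0.20)] = 0.2300
  C_31 = (-0.25)(-0.05) − (-0.10)(0.70) = 0.0825
  C_32 = −[(0.90)(-0.05) − (-0.10)(-0.45)] = 0.0900
  C_33 = (0.90)(0.70) − (-0.25)(-0.45) = 0.5175
det(I−A) = Σ_j (I−A)_1j·C_1j = (0.90)(0.5500) + (-0.25)(0.3700) + (-0.10)(0.2300) = 0.3795
adj(I−A) = Cᵀ =
  [ 0.5500   0.2200   0.0825]
  [ 0.3700   0.7000   0.0900]
  [ 0.2300   0.2300   0.5175]
(I − A)⁻¹ = adj(I−A) / det(I−A) ≈
  [   1.4493     0.5797     0.2174]
  [   0.9750     1.8445     0.2372]
  [   0.6061     0.6061     1.3636]
First solve x = (I − A)⁻¹ d = adj(I−A)·d / det(I−A); in particular x_2 = (0.3700·100 + 0.7000·200 + 0.0900·575) / 0.3795 = 228.75 / 0.3795 ≈ 602.7668.
Intermediate flow from 1 to 2: z_12 = a_12 · x_2 = 0.25 × 228.75 / 0.3795 = 57.1875 / 0.3795 ≈ 150.69.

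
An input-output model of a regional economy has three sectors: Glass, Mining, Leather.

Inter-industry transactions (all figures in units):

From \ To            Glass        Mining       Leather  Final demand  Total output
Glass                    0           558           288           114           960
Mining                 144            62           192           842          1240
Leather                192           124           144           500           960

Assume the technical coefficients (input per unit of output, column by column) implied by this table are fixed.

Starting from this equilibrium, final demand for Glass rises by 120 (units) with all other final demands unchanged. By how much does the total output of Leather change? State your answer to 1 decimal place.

Technical coefficients a_ij = z_ij / X_j:
  a_11 = 0/960 = 0.00, a_21 = 144/960 = 0.15, a_31 = 192/960 = 0.20
  a_12 = 558/1240 = 0.45, a_22 = 62/1240 = 0.05, a_32 = 124/1240 = 0.10
  a_13 = 288/960 = 0.30, a_23 = 192/960 = 0.20, a_33 = 144/960 = 0.15
I − A =
  [   1.00    -0.45    -0.30]
  [  -0.15     0.95    -0.20]
  [  -0.20    -0.10     0.85]
Cofactors of I−A, C_ij = (−1)^(i+j)·(minor ij) (rows/columns in the sector order above):
  C_11 = (0.95)(0.85) − (-0.20)(-0.10) = 0.7875
  C_12 = −[(-0.15)(0.85) − (-0.20)(-0.20)] = 0.1675
  C_13 = (-0.15)(-0.10) − (0.95)(-0.20) = 0.2050
  C_21 = −[(-0.45)(0.85) − (-0.30)(-0.10)] = 0.4125
  C_22 = (1.00)(0.85) − (-0.30)(-0.20) = 0.7900
  C_23 = −[(1.00)(-0.10) − (-0.45)(-0.20)] = 0.1900
  C_31 = (-0.45)(-0.20) − (-0.30)(0.95) = 0.3750
  C_32 = −[(1.00)(-0.20) − (-0.30)(-0.15)] = 0.2450
  C_33 = (1.00)(0.95) − (-0.45)(-0.15) = 0.8825
det(I−A) = Σ_j (I−A)_1j·C_1j = (1.00)(0.7875) + (-0.45)(0.1675) + (-0.30)(0.2050) = 0.650625
adj(I−A) = Cᵀ =
  [ 0.7875   0.4125   0.3750]
  [ 0.1675   0.7900   0.2450]
  [ 0.2050   0.1900   0.8825]
(I − A)⁻¹ = adj(I−A) / det(I−A) ≈
  [   1.2104     0.6340     0.5764]
  [   0.2574     1.2142     0.3766]
  [   0.3151     0.2920     1.3564]
Δx = (I − A)⁻¹ Δd with Δd having +120 in the Glass component and 0 elsewhere.
So Δx_3 = L_31 · (+120), where L_31 = adj(I−A)_31 / det(I−A) = 0.2050 / 0.650625.
Δx_3 = 0.2050 × (+120) / 0.650625 = 24.60 / 0.650625 ≈ 37.8.

Δx_3 = 37.8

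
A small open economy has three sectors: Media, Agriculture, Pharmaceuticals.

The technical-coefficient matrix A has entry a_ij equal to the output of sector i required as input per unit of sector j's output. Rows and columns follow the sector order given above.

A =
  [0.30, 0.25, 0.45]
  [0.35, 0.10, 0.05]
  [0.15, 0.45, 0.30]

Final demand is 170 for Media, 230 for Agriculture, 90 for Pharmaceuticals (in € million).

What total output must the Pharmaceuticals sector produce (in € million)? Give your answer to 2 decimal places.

I − A =
  [   0.70    -0.25    -0.45]
  [  -0.35     0.90    -0.05]
  [  -0.15    -0.45     0.70]
Cofactors of I−A, C_ij = (−1)^(i+j)·(minor ij) (rows/columns in the sector order above):
  C_11 = (0.90)(0.70) − (-0.05)(-0.45) = 0.6075
  C_12 = −[(-0.35)(0.70) − (-0.05)(-0.15)] = 0.2525
  C_13 = (-0.35)(-0.45) − (0.90)(-0.15) = 0.2925
  C_21 = −[(-0.25)(0.70) − (-0.45)(-0.45)] = 0.3775
  C_22 = (0.70)(0.70) − (-0.45)(-0.15) = 0.4225
  C_23 = −[(0.70)(-0.45) − (-0.25)(-0.15)] = 0.3525
  C_31 = (-0.25)(-0.05) − (-0.45)(0.90) = 0.4175
  C_32 = −[(0.70)(-0.05) − (-0.45)(-0.35)] = 0.1925
  C_33 = (0.70)(0.90) − (-0.25)(-0.35) = 0.5425
det(I−A) = Σ_j (I−A)_1j·C_1j = (0.70)(0.6075) + (-0.25)(0.2525) + (-0.45)(0.2925) = 0.2305
adj(I−A) = Cᵀ =
  [ 0.6075   0.3775   0.4175]
  [ 0.2525   0.4225   0.1925]
  [ 0.2925   0.3525   0.5425]
(I − A)⁻¹ = adj(I−A) / det(I−A) ≈
  [   2.6356     1.6377     1.8113]
  [   1.0954     1.8330     0.8351]
  [   1.2690     1.5293     2.3536]
x = (I − A)⁻¹ d = adj(I−A)·d / det(I−A), with det(I−A) = 0.2305:
  x_M = (0.6075·170 + 0.3775·230 + 0.4175·90) / 0.2305 = 227.675 / 0.2305 ≈ 987.74
  x_A = (0.2525·170 + 0.4225·230 + 0.1925·90) / 0.2305 = 157.425 / 0.2305 ≈ 682.97
  x_P = (0.2925·170 + 0.3525·230 + 0.5425·90) / 0.2305 = 179.625 / 0.2305 ≈ 779.28

x_P = 779.28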